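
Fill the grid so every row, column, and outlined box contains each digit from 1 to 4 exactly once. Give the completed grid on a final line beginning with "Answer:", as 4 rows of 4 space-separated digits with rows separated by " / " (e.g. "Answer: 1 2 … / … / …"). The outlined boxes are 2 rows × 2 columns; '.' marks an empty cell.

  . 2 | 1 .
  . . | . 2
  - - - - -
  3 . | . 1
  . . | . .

Step 1. [r1c1∈{4}] r1c1 is down to just 4. So r1c1=4.
Step 2. [r4c4∈{3,4}] col 4 places 4 nowhere but r4c4 ⇒ r4c4=4.
Step 3. [r2c2∈{1,3}] r2c2 is the only open cell in col 2 admitting 3. So r2c2=3.
Step 4. [r4c1∈{1,2}] col 1 places 2 nowhere but r4c1 ⇒ r4c1=2.
Step 5. [r3c2∈{4}] nothing but 4 survives at r3c2 ⇒ r3c2=4.
Step 6. [r4c2∈{1}] r4c2 is down to just 1 ⇒ r4c2=1.
Step 7. [r1c4∈{3}] only 3 remains possible at r1c4, so r1c4=3.
Step 8. [r2c3∈{4}] r2c3's peers cover all but 4, so r2c3=4.
Step 9. [r2c1∈{1}] nothing but 1 survives at r2c1. So r2c1=1.
Step 10. [r3c3∈{2}] r3c3 has the single candidate 2, so r3c3=2.
Step 11. [r4c3∈{3}] r4c3 is down to just 3, so r4c3=3.

Answer: 4 2 1 3 / 1 3 4 2 / 3 4 2 1 / 2 1 3 4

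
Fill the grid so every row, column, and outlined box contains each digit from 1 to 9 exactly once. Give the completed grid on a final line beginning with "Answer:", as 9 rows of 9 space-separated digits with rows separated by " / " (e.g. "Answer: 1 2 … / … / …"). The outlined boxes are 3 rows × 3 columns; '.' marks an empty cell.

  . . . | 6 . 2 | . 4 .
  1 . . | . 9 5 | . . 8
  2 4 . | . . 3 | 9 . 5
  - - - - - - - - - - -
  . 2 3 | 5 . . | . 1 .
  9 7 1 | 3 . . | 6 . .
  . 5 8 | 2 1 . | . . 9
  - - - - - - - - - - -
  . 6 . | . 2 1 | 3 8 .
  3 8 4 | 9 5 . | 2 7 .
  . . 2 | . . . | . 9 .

Step 1. [r2c7∈{7}] only 7 remains possible at r2c7. So r2c7=7.
Step 2. [r6c7∈{4}] only 4 remains possible at r6c7. So r6c7=4.
Step 3. [r8c6∈{6}] r8c6 is down to just 6. So r8c6=6.
Step 4. [r4c5∈{4,6,7,8}] col 5 places 6 nowhere but r4c5 ⇒ r4c5=6.
Step 5. [r2c8∈{2,3,6}] 2 has one home in row 2: r2c8, so r2c8=2.
Step 6. [r1c1∈{5,7,8}] 8 has one home in col 1: r1c1, so r1c1=8.
Step 7. [r1c5∈{7}] only 7 remains possible at r1c5. So r1c5=7.
Step 8. [r8c9∈{1}] r8c9 has the single candidate 1 ⇒ r8c9=1.
Step 9. [r7c3∈{5,7,9}] r7c3 is the only open cell in row 7 admitting 9, so r7c3=9.
Step 10. [r3c5∈{8}] only 8 remains possible at r3c5. So r3c5=8.
Step 11. [r5c5∈{4}] r5c5's peers cover all but 4, so r5c5=4.
Step 12. [r9c6∈{4,7,8}] r9c6 is the only open cell in col 6 admitting 4. So r9c6=4.
Step 13. [r7c1∈{5,7}] row 7 places 5 nowhere but r7c1. So r7c1=5.
Step 14. [r4c6∈{7,8,9}] across row 4, 9 lands solely at r4c6. So r4c6=9.
Step 15. [r1c9∈{3}] r1c9 has the single candidate 3, so r1c9=3.
Step 16. [r3c8∈{6}] r3c8's peers cover all but 6 ⇒ r3c8=6.
Step 17. [r7c4∈{7}] only 7 remains possible at r7c4 ⇒ r7c4=7.
Step 18. [r6c1∈{6}] r6c1 is down to just 6 ⇒ r6c1=6.
Step 19. [r4c7∈{8}] nothing but 8 survives at r4c7. So r4c7=8.
Step 20. [r5c8∈{5}] nothing but 5 survives at r5c8. So r5c8=5.
Step 21. [r1c2∈{9}] only 9 remains possible at r1c2 ⇒ r1c2=9.
Step 22. [r2c2∈{3}] nothing but 3 survives at r2c2 ⇒ r2c2=3.
Step 23. [r1c7∈{1}] only 1 remains possible at r1c7, so r1c7=1.
Step 24. [r9c5∈{3}] only 3 remains possible at r9c5 ⇒ r9c5=3.
Step 25. [r3c3∈{7}] r3c3 has the single candidate 7, so r3c3=7.
Step 26. [r9c2∈{1}] nothing but 1 survives at r9c2. So r9c2=1.
Step 27. [r5c9∈{2}] r5c9 is down to just 2. So r5c9=2.
Step 28. [r5c6∈{8}] only 8 remains possible at r5c6, so r5c6=8.
Step 29. [r9c9∈{6}] only 6 remains possible at r9c9, so r9c9=6.
Step 30. [r3c4∈{1}] nothing but 1 survives at r3c4, so r3c4=1.
Step 31. [r9c1∈{7}] r9c1's peers cover all but 7. So r9c1=7.
Step 32. [r7c9∈{4}] nothing but 4 survives at r7c9, so r7c9=4.
Step 33. [r2c4∈{4}] r2c4 has the single candidate 4 ⇒ r2c4=4.
Step 34. [r1c3∈{5}] nothing but 5 survives at r1c3, so r1c3=5.
Step 35. [r9c4∈{8}] r9c4 is down to just 8 ⇒ r9c4=8.
Step 36. [r2c3∈{6}] r2c3 is down to just 6 ⇒ r2c3=6.
Step 37. [r6c8∈{3}] r6c8 has the single candidate 3. So r6c8=3.
Step 38. [r6c6∈{7}] r6c6 has the single candidate 7. So r6c6=7.
Step 39. [r4c1∈{4}] r4c1 is down to just 4. So r4c1=4.
Step 40. [r4c9∈{7}] only 7 remains possible at r4c9, so r4c9=7.
Step 41. [r9c7∈{5}] only 5 remains possible at r9c7 ⇒ r9c7=5.

Answer: 8 9 5 6 7 2 1 4 3 / 1 3 6 4 9 5 7 2 8 / 2 4 7 1 8 3 9 6 5 / 4 2 3 5 6 9 8 1 7 / 9 7 1 3 4 8 6 5 2 / 6 5 8 2 1 7 4 3 9 / 5 6 9 7 2 1 3 8 4 / 3 8 4 9 5 6 2 7 1 / 7 1 2 8 3 4 5 9 6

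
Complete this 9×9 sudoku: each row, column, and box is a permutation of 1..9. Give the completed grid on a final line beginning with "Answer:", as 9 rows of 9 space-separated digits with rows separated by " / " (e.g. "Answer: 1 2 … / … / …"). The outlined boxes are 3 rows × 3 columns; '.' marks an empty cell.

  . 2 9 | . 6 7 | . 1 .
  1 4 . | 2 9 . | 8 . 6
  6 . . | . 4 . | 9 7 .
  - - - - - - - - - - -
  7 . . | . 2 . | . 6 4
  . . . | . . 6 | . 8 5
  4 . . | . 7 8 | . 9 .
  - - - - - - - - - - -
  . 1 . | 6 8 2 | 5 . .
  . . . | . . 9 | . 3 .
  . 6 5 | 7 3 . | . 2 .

Step 1. [r5c5∈{1}] r5c5 has the single candidate 1 ⇒ r5c5=1.
Step 2. [r1c9∈{3}] r1c9's peers cover all but 3. So r1c9=3.
Step 3. [r8c2∈{7,8}] r8c2 is the only open cell in col 2 admitting 7. So r8c2=7.
Step 4. [r1c1∈{5,8}] col 1 places 5 nowhere but r1c1. So r1c1=5.
Step 5. [r7c8∈{4}] r7c8 is down to just 4, so r7c8=4.
Step 6. [r9c7∈{1}] r9c7's peers cover all but 1, so r9c7=1.
Step 7. [r4c7∈{3}] nothing but 3 survives at r4c7. So r4c7=3.
Step 8. [r4c6∈{5}] r4c6 is down to just 5, so r4c6=5.
Step 9. [r7c3∈{3}] r7c3 has the single candidate 3 ⇒ r7c3=3.
Step 10. [r3c2∈{3,8}] in box 1, 3 fits only at r3c2, so r3c2=3.
Step 11. [r5c3∈{2}] nothing but 2 survives at r5c3. So r5c3=2.
Step 12. [r3c3∈{8}] r3c3's peers cover all but 8. So r3c3=8.
Step 13. [r7c1∈{9}] r7c1 has the single candidate 9. So r7c1=9.
Step 14. [r8c4∈{1,4,5}] row 8 places 1 nowhere but r8c4, so r8c4=1.
Step 15. [r9c1∈{8}] r9c1 is down to just 8. So r9c1=8.
Step 16. [r5c2∈{9}] only 9 remains possible at r5c2, so r5c2=9.
Step 17. [r6c9∈{1,2}] col 9 places 1 nowhere but r6c9 ⇒ r6c9=1.
Step 18. [r6c4∈{3}] only 3 remains possible at r6c4. So r6c4=3.
Step 19. [r3c9∈{2}] r3c9's peers cover all but 2, so r3c9=2.
Step 20. [r6c2∈{5}] r6c2's peers cover all but 5. So r6c2=5.
Step 21. [r4c4∈{9}] nothing but 9 survives at r4c4 ⇒ r4c4=9.
Step 22. [r3c6∈{1}] r3c6 is down to just 1 ⇒ r3c6=1.
Step 23. [r8c3∈{4}] r8c3 has the single candidate 4 ⇒ r8c3=4.
Step 24. [r2c8∈{5}] nothing but 5 survives at r2c8, so r2c8=5.
Step 25. [r1c7∈{4}] r1c7's peers cover all but 4 ⇒ r1c7=4.
Step 26. [r6c3∈{6}] r6c3's peers cover all but 6, so r6c3=6.
Step 27. [r9c9∈{9}] r9c9 has the single candidate 9. So r9c9=9.
Step 28. [r5c7∈{7}] only 7 remains possible at r5c7 ⇒ r5c7=7.
Step 29. [r8c7∈{6}] nothing but 6 survives at r8c7. So r8c7=6.
Step 30. [r3c4∈{5}] nothing but 5 survives at r3c4 ⇒ r3c4=5.
Step 31. [r8c9∈{8}] nothing but 8 survives at r8c9 ⇒ r8c9=8.
Step 32. [r2c3∈{7}] r2c3 is down to just 7 ⇒ r2c3=7.
Step 33. [r8c1∈{2}] only 2 remains possible at r8c1. So r8c1=2.
Step 34. [r7c9∈{7}] only 7 remains possible at r7c9. So r7c9=7.
Step 35. [r6c7∈{2}] r6c7 has the single candidate 2, so r6c7=2.
Step 36. [r4c2∈{8}] nothing but 8 survives at r4c2 ⇒ r4c2=8.
Step 37. [r5c4∈{4}] only 4 remains possible at r5c4 ⇒ r5c4=4.
Step 38. [r8c5∈{5}] r8c5 is down to just 5 ⇒ r8c5=5.
Step 39. [r5c1∈{3}] nothing but 3 survives at r5c1 ⇒ r5c1=3.
Step 40. [r1c4∈{8}] only 8 remains possible at r1c4. So r1c4=8.
Step 41. [r9c6∈{4}] r9c6's peers cover all but 4. So r9c6=4.
Step 42. [r2c6∈{3}] r2c6's peers cover all but 3 ⇒ r2c6=3.
Step 43. [r4c3∈{1}] r4c3 has the single candidate 1. So r4c3=1.

Answer: 5 2 9 8 6 7 4 1 3 / 1 4 7 2 9 3 8 5 6 / 6 3 8 5 4 1 9 7 2 / 7 8 1 9 2 5 3 6 4 / 3 9 2 4 1 6 7 8 5 / 4 5 6 3 7 8 2 9 1 / 9 1 3 6 8 2 5 4 7 / 2 7 4 1 5 9 6 3 8 / 8 6 5 7 3 4 1 2 9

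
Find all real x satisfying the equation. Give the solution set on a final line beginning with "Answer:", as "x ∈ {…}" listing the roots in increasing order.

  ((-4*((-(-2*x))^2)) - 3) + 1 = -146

Step 1. [((-4*((-(-2*x))^2)) - 3) + 1 = -146] the outer +1 inverts by subtracting 1 ⇒ sub: (-4*((-(-2*x))^2)) - 3 = -147.
Step 2. [(-4*((-(-2*x))^2)) - 3 = -147] add 3: x sits inside (… - 3). So sub: -4*((-(-2*x))^2) = -144.
Step 3. [-4*((-(-2*x))^2) = -144] -4 out front; divide by -4 ⇒ div: (-(-2*x))^2 = 36.
Step 4. [(-(-2*x))^2 = 36] LHS squared, RHS 36 ≥ 0: apply √ (±), so sqrt: -(-2*x) = 6 or -6.
Step 5. [-(-2*x) = 6 or -6] LHS negated; negate both sides, so neg: -2*x = -6 or 6.
Step 6. [-2*x = -6 or 6] divide by the outer -2, so div: x = 3 or -3.

Answer: x ∈ {-3, 3}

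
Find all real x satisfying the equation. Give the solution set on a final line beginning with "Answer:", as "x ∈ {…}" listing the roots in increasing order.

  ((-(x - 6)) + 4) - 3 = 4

Step 1. [((-(x - 6)) + 4) - 3 = 4] 3 comes off first (add 3), so sub: (-(x - 6)) + 4 = 7.
Step 2. [(-(x - 6)) + 4 = 7] the outer +4 inverts by subtracting 4. So sub: -(x - 6) = 3.
Step 3. [-(x - 6) = 3] leading − — multiply by −1. So neg: x - 6 = -3.
Step 4. [x - 6 = -3] peel the -6: add 6 from each side, so sub: x = 3.

Answer: x ∈ {3}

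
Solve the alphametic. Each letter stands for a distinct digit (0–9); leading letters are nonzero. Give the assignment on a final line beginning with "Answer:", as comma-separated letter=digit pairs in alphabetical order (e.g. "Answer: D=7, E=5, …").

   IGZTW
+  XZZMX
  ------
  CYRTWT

Step 1. [col 1: W + X ≡ T (mod 10)] no forcing yet in column 1 (carry-in 0); W=8 is free and consistent — try it ⇒ W=8.
Step 2. [col 1: W + X ≡ T (mod 10)] no forcing yet in column 1 (carry-in 0); X=4 is free and consistent — try it ⇒ X=4.
Step 3. [col 1: W + X ≡ T (mod 10)] column 1: given W=8, X=4, carry-in 0, and digits 4,8 already taken and all letters distinct, W+X≡T (mod 10) forces T=2, so T=2.
Step 4. [col 2: T + M ≡ W (mod 10)] in column 2 we have T+M≡W with carry-in 1; given T=2, W=8 and digits 2,4,8 already taken and all letters distinct, that pins M to 5 ⇒ M=5.
Step 5. [col 3: Z + Z ≡ T (mod 10)] column 3 (Z + Z ≡ T (mod 10), carry-in 0) doesn't pin Z yet; pick Z=6 and continue, so Z=6.
Step 6. [col 4: G + Z ≡ R (mod 10)] column 4 (G + Z ≡ R (mod 10), carry-in 1) doesn't pin R yet; pick R=7 and continue. So R=7.
Step 7. [col 4: G + Z ≡ R (mod 10)] from column 4 (Z=6, R=7, carry-in 1, digits 2,4,5,6,7,8 already taken and all letters distinct): G must equal 0, so G=0.
Step 8. [col 5: I + X ≡ Y (mod 10)] column 5: given X=4, carry-in 0, and digits 0,2,4,5,6,7,8 already taken and all letters distinct, I+X≡Y (mod 10) forces Y=3, so Y=3.
Step 9. [C] adding two 5-digit numbers gives at most 5+1 digits, and here it does — C is that final carry and must be 1, so C=1.
Step 10. [col 5: I + X ≡ Y (mod 10)] from column 5 (X=4, Y=3, carry-in 0, digits 0,1,2,3,4,5,6,7,8 already taken and all letters distinct): I must equal 9 ⇒ I=9.

Answer: C=1, G=0, I=9, M=5, R=7, T=2, W=8, X=4, Y=3, Z=6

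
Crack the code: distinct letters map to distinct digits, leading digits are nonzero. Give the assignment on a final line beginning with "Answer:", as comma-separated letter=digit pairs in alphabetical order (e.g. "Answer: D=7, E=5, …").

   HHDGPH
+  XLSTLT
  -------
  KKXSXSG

Step 1. [col 1: H + T ≡ G (mod 10)] column 1 (H + T ≡ G (mod 10), carry-in 0) doesn't pin G yet; pick G=5 and continue. So G=5.
Step 2. [K] K is the leading digit of a 7-digit sum of two 6-digit numbers; the final carry is exactly 1. So K=1.
Step 3. [col 1: H + T ≡ G (mod 10)] no forcing yet in column 1 (carry-in 0); H=8 is free and consistent — try it, so H=8.
Step 4. [col 1: H + T ≡ G (mod 10)] column 1: given H=8, G=5, carry-in 0, and digits 1,5,8 already taken and all letters distinct, H+T≡G (mod 10) forces T=7 ⇒ T=7.
Step 5. [col 2: P + L ≡ S (mod 10)] L=3 is one option consistent with column 2 (P + L ≡ S (mod 10), carry-in 1) — take it ⇒ L=3.
Step 6. [col 2: P + L ≡ S (mod 10)] column 2 (P + L ≡ S (mod 10), carry-in 1) doesn't pin P yet; pick P=0 and continue, so P=0.
Step 7. [col 2: P + L ≡ S (mod 10)] from column 2 (P=0, L=3, carry-in 1, digits 0,1,3,5,7,8 already taken and all letters distinct): S must equal 4. So S=4.
Step 8. [col 3: G + T ≡ X (mod 10)] in column 3 we have G+T≡X with carry-in 0; given G=5, T=7 and digits 0,1,3,4,5,7,8 already taken and all letters distinct, that pins X to 2, so X=2.
Step 9. [col 4: D + S ≡ S (mod 10)] in column 4 we have D+S≡S with carry-in 1; given S=4 and digits 0,1,2,3,4,5,7,8 already taken and all letters distinct, that pins D to 9, so D=9.

Answer: D=9, G=5, H=8, K=1, L=3, P=0, S=4, T=7, X=2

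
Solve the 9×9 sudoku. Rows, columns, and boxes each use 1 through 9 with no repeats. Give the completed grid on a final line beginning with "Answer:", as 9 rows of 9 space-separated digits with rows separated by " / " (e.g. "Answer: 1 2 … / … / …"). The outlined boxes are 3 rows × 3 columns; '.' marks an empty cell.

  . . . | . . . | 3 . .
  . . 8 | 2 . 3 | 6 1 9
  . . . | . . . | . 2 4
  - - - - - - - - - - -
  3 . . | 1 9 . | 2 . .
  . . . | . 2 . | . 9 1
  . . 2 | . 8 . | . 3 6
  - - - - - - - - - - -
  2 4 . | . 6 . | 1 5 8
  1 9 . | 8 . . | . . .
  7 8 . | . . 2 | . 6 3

Step 1. [r9c3∈{5}] r9c3 has the single candidate 5. So r9c3=5.
Step 2. [r5c4∈{3,4,5,6,7}] r5c4 is the only open cell in row 5 admitting 3 ⇒ r5c4=3.
Step 3. [r8c3∈{3,6}] in row 8, 6 fits only at r8c3, so r8c3=6.
Step 4. [r3c2∈{1,3,5,6,7}] r3c2 is the only open cell in col 2 admitting 3 ⇒ r3c2=3.
Step 5. [r6c1∈{4,5,9}] r6c1 is the only open cell in row 6 admitting 9 ⇒ r6c1=9.
Step 6. [r5c1∈{4,5,6,8}] r5c1 is the only open cell in col 1 admitting 8. So r5c1=8.
Step 7. [r1c2∈{1,2,5,6,7}] in row 1, 2 fits only at r1c2 ⇒ r1c2=2.
Step 8. [r3c7∈{5,7,8}] in col 7, 8 fits only at r3c7. So r3c7=8.
Step 9. [r1c8∈{7}] r1c8's peers cover all but 7 ⇒ r1c8=7.
Step 10. [r8c8∈{4}] r8c8's peers cover all but 4 ⇒ r8c8=4.
Step 11. [r1c6∈{1,4,5,6,8,9}] in row 1, 8 fits only at r1c6. So r1c6=8.
Step 12. [r3c6∈{1,5,6,7,9}] 1 has one home in col 6: r3c6. So r3c6=1.
Step 13. [r8c7∈{7}] r8c7 is down to just 7. So r8c7=7.
Step 14. [r8c6∈{5}] r8c6's peers cover all but 5. So r8c6=5.
Step 15. [r6c4∈{4,5,7}] 5 has one home in box 5: r6c4 ⇒ r6c4=5.
Step 16. [r4c9∈{5,7}] across col 9, 7 lands solely at r4c9, so r4c9=7.
Step 17. [r4c3∈{4}] r4c3's peers cover all but 4, so r4c3=4.
Step 18. [r5c3∈{7}] r5c3 is down to just 7, so r5c3=7.
Step 19. [r7c6∈{7,9}] col 6 places 9 nowhere but r7c6. So r7c6=9.
Step 20. [r4c2∈{5,6}] in row 4, 5 fits only at r4c2. So r4c2=5.
Step 21. [r9c4∈{4}] only 4 remains possible at r9c4 ⇒ r9c4=4.
Step 22. [r6c7∈{4}] nothing but 4 survives at r6c7. So r6c7=4.
Step 23. [r1c9∈{5}] nothing but 5 survives at r1c9 ⇒ r1c9=5.
Step 24. [r3c3∈{9}] r3c3's peers cover all but 9. So r3c3=9.
Step 25. [r1c5∈{4}] r1c5 has the single candidate 4 ⇒ r1c5=4.
Step 26. [r1c1∈{6}] r1c1's peers cover all but 6. So r1c1=6.
Step 27. [r3c1∈{5}] r3c1 is down to just 5, so r3c1=5.
Step 28. [r3c5∈{7}] r3c5's peers cover all but 7 ⇒ r3c5=7.
Step 29. [r5c2∈{6}] r5c2's peers cover all but 6 ⇒ r5c2=6.
Step 30. [r1c4∈{9}] r1c4's peers cover all but 9 ⇒ r1c4=9.
Step 31. [r2c1∈{4}] nothing but 4 survives at r2c1. So r2c1=4.
Step 32. [r6c6∈{7}] r6c6 is down to just 7, so r6c6=7.
Step 33. [r7c3∈{3}] only 3 remains possible at r7c3 ⇒ r7c3=3.
Step 34. [r8c9∈{2}] r8c9 is down to just 2 ⇒ r8c9=2.
Step 35. [r8c5∈{3}] r8c5 is down to just 3. So r8c5=3.
Step 36. [r2c2∈{7}] r2c2's peers cover all but 7. So r2c2=7.
Step 37. [r3c4∈{6}] only 6 remains possible at r3c4, so r3c4=6.
Step 38. [r5c6∈{4}] r5c6's peers cover all but 4 ⇒ r5c6=4.
Step 39. [r4c8∈{8}] r4c8 has the single candidate 8. So r4c8=8.
Step 40. [r2c5∈{5}] r2c5 is down to just 5, so r2c5=5.
Step 41. [r9c7∈{9}] r9c7 has the single candidate 9. So r9c7=9.
Step 42. [r4c6∈{6}] only 6 remains possible at r4c6. So r4c6=6.
Step 43. [r5c7∈{5}] r5c7 has the single candidate 5 ⇒ r5c7=5.
Step 44. [r1c3∈{1}] only 1 remains possible at r1c3. So r1c3=1.
Step 45. [r9c5∈{1}] r9c5 is down to just 1. So r9c5=1.
Step 46. [r6c2∈{1}] only 1 remains possible at r6c2. So r6c2=1.
Step 47. [r7c4∈{7}] r7c4 is down to just 7, so r7c4=7.

Answer: 6 2 1 9 4 8 3 7 5 / 4 7 8 2 5 3 6 1 9 / 5 3 9 6 7 1 8 2 4 / 3 5 4 1 9 6 2 8 7 / 8 6 7 3 2 4 5 9 1 / 9 1 2 5 8 7 4 3 6 / 2 4 3 7 6 9 1 5 8 / 1 9 6 8 3 5 7 4 2 / 7 8 5 4 1 2 9 6 3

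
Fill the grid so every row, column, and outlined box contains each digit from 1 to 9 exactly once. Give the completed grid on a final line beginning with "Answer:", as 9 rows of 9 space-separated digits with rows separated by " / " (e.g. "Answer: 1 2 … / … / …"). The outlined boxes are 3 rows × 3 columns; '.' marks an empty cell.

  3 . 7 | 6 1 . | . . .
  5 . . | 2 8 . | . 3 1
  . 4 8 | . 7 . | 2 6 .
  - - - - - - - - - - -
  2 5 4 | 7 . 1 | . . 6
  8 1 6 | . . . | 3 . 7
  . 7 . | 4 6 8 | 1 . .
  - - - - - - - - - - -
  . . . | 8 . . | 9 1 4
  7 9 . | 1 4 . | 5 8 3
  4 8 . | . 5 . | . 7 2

Step 1. [r7c2∈{2,3,6}] 3 has one home in col 2: r7c2. So r7c2=3.
Step 2. [r4c8∈{9}] r4c8 has the single candidate 9. So r4c8=9.
Step 3. [r6c9∈{5}] only 5 remains possible at r6c9 ⇒ r6c9=5.
Step 4. [r7c5∈{2}] only 2 remains possible at r7c5, so r7c5=2.
Step 5. [r3c9∈{9}] only 9 remains possible at r3c9, so r3c9=9.
Step 6. [r1c6∈{4,5,9}] r1c6 is the only open cell in row 1 admitting 9. So r1c6=9.
Step 7. [r5c8∈{2,4}] row 5 places 4 nowhere but r5c8 ⇒ r5c8=4.
Step 8. [r1c7∈{4,8}] across row 1, 4 lands solely at r1c7, so r1c7=4.
Step 9. [r8c6∈{6}] r8c6 is down to just 6. So r8c6=6.
Step 10. [r9c6∈{3}] r9c6 has the single candidate 3, so r9c6=3.
Step 11. [r3c6∈{5}] only 5 remains possible at r3c6 ⇒ r3c6=5.
Step 12. [r6c1∈{9}] nothing but 9 survives at r6c1. So r6c1=9.
Step 13. [r5c5∈{9}] nothing but 9 survives at r5c5, so r5c5=9.
Step 14. [r1c9∈{8}] r1c9's peers cover all but 8. So r1c9=8.
Step 15. [r5c4∈{5}] r5c4's peers cover all but 5, so r5c4=5.
Step 16. [r4c7∈{8}] r4c7 has the single candidate 8, so r4c7=8.
Step 17. [r9c3∈{1}] r9c3 has the single candidate 1, so r9c3=1.
Step 18. [r1c8∈{5}] r1c8 has the single candidate 5 ⇒ r1c8=5.
Step 19. [r2c7∈{7}] nothing but 7 survives at r2c7, so r2c7=7.
Step 20. [r1c2∈{2}] r1c2's peers cover all but 2. So r1c2=2.
Step 21. [r9c7∈{6}] r9c7's peers cover all but 6. So r9c7=6.
Step 22. [r3c1∈{1}] r3c1 has the single candidate 1, so r3c1=1.
Step 23. [r2c2∈{6}] nothing but 6 survives at r2c2. So r2c2=6.
Step 24. [r7c3∈{5}] r7c3 is down to just 5. So r7c3=5.
Step 25. [r8c3∈{2}] r8c3 has the single candidate 2. So r8c3=2.
Step 26. [r2c6∈{4}] nothing but 4 survives at r2c6. So r2c6=4.
Step 27. [r4c5∈{3}] r4c5's peers cover all but 3. So r4c5=3.
Step 28. [r9c4∈{9}] only 9 remains possible at r9c4, so r9c4=9.
Step 29. [r3c4∈{3}] r3c4 has the single candidate 3. So r3c4=3.
Step 30. [r5c6∈{2}] r5c6 has the single candidate 2. So r5c6=2.
Step 31. [r2c3∈{9}] nothing but 9 survives at r2c3, so r2c3=9.
Step 32. [r7c1∈{6}] r7c1's peers cover all but 6. So r7c1=6.
Step 33. [r7c6∈{7}] only 7 remains possible at r7c6 ⇒ r7c6=7.
Step 34. [r6c8∈{2}] r6c8's peers cover all but 2, so r6c8=2.
Step 35. [r6c3∈{3}] r6c3's peers cover all but 3. So r6c3=3.

Answer: 3 2 7 6 1 9 4 5 8 / 5 6 9 2 8 4 7 3 1 / 1 4 8 3 7 5 2 6 9 / 2 5 4 7 3 1 8 9 6 / 8 1 6 5 9 2 3 4 7 / 9 7 3 4 6 8 1 2 5 / 6 3 5 8 2 7 9 1 4 / 7 9 2 1 4 6 5 8 3 / 4 8 1 9 5 3 6 7 2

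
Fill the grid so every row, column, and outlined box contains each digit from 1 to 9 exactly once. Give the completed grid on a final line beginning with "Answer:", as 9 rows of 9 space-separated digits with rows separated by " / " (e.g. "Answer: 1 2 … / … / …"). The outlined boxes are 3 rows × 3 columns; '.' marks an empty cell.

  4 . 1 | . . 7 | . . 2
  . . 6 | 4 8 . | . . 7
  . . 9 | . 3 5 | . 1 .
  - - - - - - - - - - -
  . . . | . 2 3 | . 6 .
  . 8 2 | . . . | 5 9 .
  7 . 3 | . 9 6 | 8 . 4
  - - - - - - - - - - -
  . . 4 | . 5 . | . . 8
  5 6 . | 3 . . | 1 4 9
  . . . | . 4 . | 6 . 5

Step 1. [r7c7∈{2,3,7}] across col 7, 2 lands solely at r7c7. So r7c7=2.
Step 2. [r5c5∈{1,7}] 1 has one home in col 5: r5c5. So r5c5=1.
Step 3. [r6c2∈{1,5}] in row 6, 1 fits only at r6c2 ⇒ r6c2=1.
Step 4. [r7c4∈{1,6,7,9}] r7c4 is the only open cell in row 7 admitting 6 ⇒ r7c4=6.
Step 5. [r9c4∈{1,2,7,8,9}] 1 has one home in col 4: r9c4, so r9c4=1.
Step 6. [r7c6∈{9}] nothing but 9 survives at r7c6 ⇒ r7c6=9.
Step 7. [r3c4∈{2}] r3c4 has the single candidate 2 ⇒ r3c4=2.
Step 8. [r4c1∈{9}] r4c1 is down to just 9 ⇒ r4c1=9.
Step 9. [r9c2∈{2,3,7,9}] r9c2 is the only open cell in row 9 admitting 9 ⇒ r9c2=9.
Step 10. [r9c1∈{2,3,8}] 2 has one home in box 7: r9c1, so r9c1=2.
Step 11. [r2c1∈{3}] only 3 remains possible at r2c1 ⇒ r2c1=3.
Step 12. [r1c2∈{5}] r1c2's peers cover all but 5. So r1c2=5.
Step 13. [r9c8∈{3,7}] r9c8 is the only open cell in row 9 admitting 3. So r9c8=3.
Step 14. [r9c3∈{7,8}] row 9 places 7 nowhere but r9c3 ⇒ r9c3=7.
Step 15. [r4c4∈{5,7,8}] r4c4 is the only open cell in row 4 admitting 8. So r4c4=8.
Step 16. [r2c7∈{9}] r2c7's peers cover all but 9. So r2c7=9.
Step 17. [r8c6∈{2,8}] in row 8, 2 fits only at r8c6 ⇒ r8c6=2.
Step 18. [r4c3∈{5}] r4c3 has the single candidate 5. So r4c3=5.
Step 19. [r2c2∈{2}] r2c2 is down to just 2, so r2c2=2.
Step 20. [r7c8∈{7}] r7c8 has the single candidate 7 ⇒ r7c8=7.
Step 21. [r5c4∈{7}] r5c4's peers cover all but 7, so r5c4=7.
Step 22. [r3c9∈{6}] r3c9 is down to just 6 ⇒ r3c9=6.
Step 23. [r6c4∈{5}] nothing but 5 survives at r6c4, so r6c4=5.
Step 24. [r1c8∈{8}] only 8 remains possible at r1c8, so r1c8=8.
Step 25. [r5c6∈{4}] r5c6 is down to just 4, so r5c6=4.
Step 26. [r2c8∈{5}] r2c8's peers cover all but 5, so r2c8=5.
Step 27. [r6c8∈{2}] r6c8 is down to just 2. So r6c8=2.
Step 28. [r4c7∈{7}] only 7 remains possible at r4c7. So r4c7=7.
Step 29. [r3c7∈{4}] r3c7 has the single candidate 4 ⇒ r3c7=4.
Step 30. [r8c5∈{7}] r8c5's peers cover all but 7. So r8c5=7.
Step 31. [r8c3∈{8}] only 8 remains possible at r8c3 ⇒ r8c3=8.
Step 32. [r2c6∈{1}] r2c6 is down to just 1. So r2c6=1.
Step 33. [r9c6∈{8}] nothing but 8 survives at r9c6. So r9c6=8.
Step 34. [r1c7∈{3}] nothing but 3 survives at r1c7 ⇒ r1c7=3.
Step 35. [r4c9∈{1}] only 1 remains possible at r4c9 ⇒ r4c9=1.
Step 36. [r3c2∈{7}] only 7 remains possible at r3c2. So r3c2=7.
Step 37. [r4c2∈{4}] r4c2's peers cover all but 4 ⇒ r4c2=4.
Step 38. [r7c2∈{3}] nothing but 3 survives at r7c2. So r7c2=3.
Step 39. [r7c1∈{1}] only 1 remains possible at r7c1. So r7c1=1.
Step 40. [r5c1∈{6}] r5c1's peers cover all but 6. So r5c1=6.
Step 41. [r5c9∈{3}] only 3 remains possible at r5c9, so r5c9=3.
Step 42. [r1c4∈{9}] nothing but 9 survives at r1c4 ⇒ r1c4=9.
Step 43. [r1c5∈{6}] r1c5 is down to just 6, so r1c5=6.
Step 44. [r3c1∈{8}] nothing but 8 survives at r3c1, so r3c1=8.

Answer: 4 5 1 9 6 7 3 8 2 / 3 2 6 4 8 1 9 5 7 / 8 7 9 2 3 5 4 1 6 / 9 4 5 8 2 3 7 6 1 / 6 8 2 7 1 4 5 9 3 / 7 1 3 5 9 6 8 2 4 / 1 3 4 6 5 9 2 7 8 / 5 6 8 3 7 2 1 4 9 / 2 9 7 1 4 8 6 3 5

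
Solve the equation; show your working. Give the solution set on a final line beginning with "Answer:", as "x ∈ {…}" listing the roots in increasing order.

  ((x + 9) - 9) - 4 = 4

Step 1. [((x + 9) - 9) - 4 = 4] the outer -4 inverts by adding 4. So sub: (x + 9) - 9 = 8.
Step 2. [(x + 9) - 9 = 8] peel the -9: add 9 from each side. So sub: x + 9 = 17.
Step 3. [x + 9 = 17] peel the +9: subtract 9 from each side. So sub: x = 8.

Answer: x ∈ {8}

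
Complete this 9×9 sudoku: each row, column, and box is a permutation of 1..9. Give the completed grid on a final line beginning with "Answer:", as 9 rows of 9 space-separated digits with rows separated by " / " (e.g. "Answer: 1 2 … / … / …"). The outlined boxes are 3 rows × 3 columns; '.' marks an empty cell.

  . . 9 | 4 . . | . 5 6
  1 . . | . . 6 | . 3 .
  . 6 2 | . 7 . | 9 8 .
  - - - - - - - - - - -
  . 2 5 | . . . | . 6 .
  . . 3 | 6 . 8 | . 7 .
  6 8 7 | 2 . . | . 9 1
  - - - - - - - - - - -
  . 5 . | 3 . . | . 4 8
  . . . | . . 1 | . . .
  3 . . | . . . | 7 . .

Step 1. [r8c8∈{2}] r8c8's peers cover all but 2 ⇒ r8c8=2.
Step 2. [r3c6∈{3,5}] in row 3, 3 fits only at r3c6, so r3c6=3.
Step 3. [r1c6∈{2}] only 2 remains possible at r1c6 ⇒ r1c6=2.
Step 4. [r9c5∈{2,4,5,6,8,9}] row 9 places 2 nowhere but r9c5. So r9c5=2.
Step 5. [r3c9∈{4}] r3c9 is down to just 4 ⇒ r3c9=4.
Step 6. [r9c3∈{1,4,6,8}] in row 9, 6 fits only at r9c3, so r9c3=6.
Step 7. [r9c4∈{5,8,9}] r9c4 is the only open cell in row 9 admitting 8 ⇒ r9c4=8.
Step 8. [r5c2∈{1,4,9}] in box 4, 1 fits only at r5c2 ⇒ r5c2=1.
Step 9. [r4c9∈{3}] r4c9 is down to just 3. So r4c9=3.
Step 10. [r3c4∈{1,5}] r3c4 is the only open cell in row 3 admitting 1 ⇒ r3c4=1.
Step 11. [r4c5∈{1,4,9}] r4c5 is the only open cell in row 4 admitting 1, so r4c5=1.
Step 12. [r7c1∈{2,7,9}] 2 has one home in row 7: r7c1, so r7c1=2.
Step 13. [r7c6∈{7,9}] row 7 places 7 nowhere but r7c6, so r7c6=7.
Step 14. [r7c5∈{6,9}] 9 has one home in row 7: r7c5, so r7c5=9.
Step 15. [r8c4∈{5}] r8c4 has the single candidate 5 ⇒ r8c4=5.
Step 16. [r9c6∈{4}] only 4 remains possible at r9c6 ⇒ r9c6=4.
Step 17. [r2c5∈{5,8}] across row 2, 5 lands solely at r2c5. So r2c5=5.
Step 18. [r5c1∈{4,9}] across row 5, 9 lands solely at r5c1 ⇒ r5c1=9.
Step 19. [r2c3∈{4,8}] 8 has one home in row 2: r2c3 ⇒ r2c3=8.
Step 20. [r1c1∈{7}] nothing but 7 survives at r1c1. So r1c1=7.
Step 21. [r5c5∈{4}] r5c5's peers cover all but 4, so r5c5=4.
Step 22. [r6c7∈{4,5}] r6c7 is the only open cell in row 6 admitting 4 ⇒ r6c7=4.
Step 23. [r2c7∈{2}] nothing but 2 survives at r2c7 ⇒ r2c7=2.
Step 24. [r7c7∈{1,6}] 6 has one home in row 7: r7c7, so r7c7=6.
Step 25. [r8c2∈{4,7,9}] row 8 places 7 nowhere but r8c2, so r8c2=7.
Step 26. [r9c9∈{5,9}] row 9 places 5 nowhere but r9c9. So r9c9=5.
Step 27. [r8c1∈{4,8}] r8c1 is the only open cell in row 8 admitting 8 ⇒ r8c1=8.
Step 28. [r4c4∈{7,9}] row 4 places 7 nowhere but r4c4 ⇒ r4c4=7.
Step 29. [r5c7∈{5}] r5c7 has the single candidate 5. So r5c7=5.
Step 30. [r8c3∈{4}] nothing but 4 survives at r8c3, so r8c3=4.
Step 31. [r4c7∈{8}] r4c7's peers cover all but 8. So r4c7=8.
Step 32. [r1c5∈{8}] r1c5 is down to just 8, so r1c5=8.
Step 33. [r7c3∈{1}] r7c3's peers cover all but 1 ⇒ r7c3=1.
Step 34. [r8c9∈{9}] only 9 remains possible at r8c9 ⇒ r8c9=9.
Step 35. [r2c9∈{7}] nothing but 7 survives at r2c9. So r2c9=7.
Step 36. [r8c7∈{3}] only 3 remains possible at r8c7. So r8c7=3.
Step 37. [r9c2∈{9}] nothing but 9 survives at r9c2, so r9c2=9.
Step 38. [r1c2∈{3}] nothing but 3 survives at r1c2 ⇒ r1c2=3.
Step 39. [r4c1∈{4}] r4c1 has the single candidate 4, so r4c1=4.
Step 40. [r2c2∈{4}] r2c2 is down to just 4. So r2c2=4.
Step 41. [r6c6∈{5}] r6c6's peers cover all but 5. So r6c6=5.
Step 42. [r6c5∈{3}] nothing but 3 survives at r6c5 ⇒ r6c5=3.
Step 43. [r8c5∈{6}] r8c5's peers cover all but 6. So r8c5=6.
Step 44. [r1c7∈{1}] r1c7's peers cover all but 1 ⇒ r1c7=1.
Step 45. [r5c9∈{2}] r5c9's peers cover all but 2, so r5c9=2.
Step 46. [r4c6∈{9}] r4c6 is down to just 9. So r4c6=9.
Step 47. [r2c4∈{9}] r2c4's peers cover all but 9, so r2c4=9.
Step 48. [r3c1∈{5}] r3c1's peers cover all but 5, so r3c1=5.
Step 49. [r9c8∈{1}] only 1 remains possible at r9c8 ⇒ r9c8=1.

Answer: 7 3 9 4 8 2 1 5 6 / 1 4 8 9 5 6 2 3 7 / 5 6 2 1 7 3 9 8 4 / 4 2 5 7 1 9 8 6 3 / 9 1 3 6 4 8 5 7 2 / 6 8 7 2 3 5 4 9 1 / 2 5 1 3 9 7 6 4 8 / 8 7 4 5 6 1 3 2 9 / 3 9 6 8 2 4 7 1 5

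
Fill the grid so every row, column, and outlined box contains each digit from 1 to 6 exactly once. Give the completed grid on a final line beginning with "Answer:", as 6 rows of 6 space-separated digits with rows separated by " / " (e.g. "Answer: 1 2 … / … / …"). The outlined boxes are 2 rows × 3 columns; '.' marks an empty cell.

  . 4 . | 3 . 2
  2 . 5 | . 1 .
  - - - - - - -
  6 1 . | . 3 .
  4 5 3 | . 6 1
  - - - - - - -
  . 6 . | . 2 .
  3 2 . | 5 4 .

Step 1. [r6c3∈{1}] r6c3 is down to just 1. So r6c3=1.
Step 2. [r2c4∈{4,6}] 6 has one home in col 4: r2c4. So r2c4=6.
Step 3. [r3c4∈{2,4}] r3c4 is the only open cell in col 4 admitting 4 ⇒ r3c4=4.
Step 4. [r2c2∈{3}] nothing but 3 survives at r2c2. So r2c2=3.
Step 5. [r5c4∈{1}] nothing but 1 survives at r5c4. So r5c4=1.
Step 6. [r6c6∈{6}] nothing but 6 survives at r6c6. So r6c6=6.
Step 7. [r4c4∈{2}] r4c4's peers cover all but 2, so r4c4=2.
Step 8. [r1c1∈{1}] only 1 remains possible at r1c1. So r1c1=1.
Step 9. [r5c6∈{3}] only 3 remains possible at r5c6. So r5c6=3.
Step 10. [r5c1∈{5}] r5c1 is down to just 5. So r5c1=5.
Step 11. [r1c3∈{6}] only 6 remains possible at r1c3, so r1c3=6.
Step 12. [r3c6∈{5}] r3c6's peers cover all but 5. So r3c6=5.
Step 13. [r3c3∈{2}] r3c3's peers cover all but 2, so r3c3=2.
Step 14. [r2c6∈{4}] nothing but 4 survives at r2c6 ⇒ r2c6=4.
Step 15. [r5c3∈{4}] nothing but 4 survives at r5c3. So r5c3=4.
Step 16. [r1c5∈{5}] r1c5 has the single candidate 5, so r1c5=5.

Answer: 1 4 6 3 5 2 / 2 3 5 6 1 4 / 6 1 2 4 3 5 / 4 5 3 2 6 1 / 5 6 4 1 2 3 / 3 2 1 5 4 6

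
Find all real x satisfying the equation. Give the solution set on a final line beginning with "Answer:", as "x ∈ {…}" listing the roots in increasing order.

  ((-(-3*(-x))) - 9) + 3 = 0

Step 1. [((-(-3*(-x))) - 9) + 3 = 0] subtract 3: x sits inside (… + 3). So sub: (-(-3*(-x))) - 9 = -3.
Step 2. [(-(-3*(-x))) - 9 = -3] the outer -9 inverts by adding 9 ⇒ sub: -(-3*(-x)) = 6.
Step 3. [-(-3*(-x)) = 6] flip signs both sides, so neg: -3*(-x) = -6.
Step 4. [-3*(-x) = -6] LHS = -3·(…); ÷-3 both sides. So div: -x = 2.
Step 5. [-x = 2] LHS negated; negate both sides, so neg: x = -2.

Answer: x ∈ {-2}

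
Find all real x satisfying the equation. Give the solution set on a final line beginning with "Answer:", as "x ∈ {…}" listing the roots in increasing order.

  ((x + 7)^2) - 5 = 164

Step 1. [((x + 7)^2) - 5 = 164] add 5: x sits inside (… - 5) ⇒ sub: (x + 7)^2 = 169.
Step 2. [(x + 7)^2 = 169] LHS squared, RHS 169 ≥ 0: apply √ (±) ⇒ sqrt: x + 7 = 13 or -13.
Step 3. [x + 7 = 13 or -13] +7 is outermost — subtract 7 both sides, so sub: x = 6 or -20.

Answer: x ∈ {-20, 6}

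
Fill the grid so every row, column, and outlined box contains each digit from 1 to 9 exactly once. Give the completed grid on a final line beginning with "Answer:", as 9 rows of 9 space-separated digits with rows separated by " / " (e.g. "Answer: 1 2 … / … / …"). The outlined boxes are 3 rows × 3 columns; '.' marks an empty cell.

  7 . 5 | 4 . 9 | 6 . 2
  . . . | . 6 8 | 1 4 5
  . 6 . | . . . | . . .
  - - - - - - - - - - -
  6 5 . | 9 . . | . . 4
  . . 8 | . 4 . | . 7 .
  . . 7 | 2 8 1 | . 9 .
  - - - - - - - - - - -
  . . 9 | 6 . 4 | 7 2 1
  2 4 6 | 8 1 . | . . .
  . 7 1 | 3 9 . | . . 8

Step 1. [r6c2∈{3}] nothing but 3 survives at r6c2 ⇒ r6c2=3.
Step 2. [r3c5∈{2,3,5,7}] in col 5, 2 fits only at r3c5, so r3c5=2.
Step 3. [r9c1∈{5}] r9c1 has the single candidate 5, so r9c1=5.
Step 4. [r3c9∈{3,7,9}] in col 9, 7 fits only at r3c9, so r3c9=7.
Step 5. [r3c7∈{3,8,9}] across box 3, 9 lands solely at r3c7. So r3c7=9.
Step 6. [r4c3∈{2}] nothing but 2 survives at r4c3, so r4c3=2.
Step 7. [r5c4∈{5}] only 5 remains possible at r5c4, so r5c4=5.
Step 8. [r1c2∈{1,8}] row 1 places 1 nowhere but r1c2. So r1c2=1.
Step 9. [r3c1∈{3,4,8}] across box 1, 8 lands solely at r3c1 ⇒ r3c1=8.
Step 10. [r3c8∈{3}] r3c8 has the single candidate 3 ⇒ r3c8=3.
Step 11. [r8c6∈{5,7}] row 8 places 7 nowhere but r8c6 ⇒ r8c6=7.
Step 12. [r4c6∈{3}] r4c6's peers cover all but 3 ⇒ r4c6=3.
Step 13. [r5c2∈{9}] nothing but 9 survives at r5c2, so r5c2=9.
Step 14. [r6c9∈{6}] r6c9 has the single candidate 6, so r6c9=6.
Step 15. [r5c9∈{3}] r5c9 is down to just 3, so r5c9=3.
Step 16. [r2c3∈{3}] r2c3's peers cover all but 3 ⇒ r2c3=3.
Step 17. [r4c7∈{8}] r4c7's peers cover all but 8 ⇒ r4c7=8.
Step 18. [r6c7∈{5}] r6c7 is down to just 5 ⇒ r6c7=5.
Step 19. [r5c7∈{2}] r5c7 has the single candidate 2, so r5c7=2.
Step 20. [r7c1∈{3}] only 3 remains possible at r7c1 ⇒ r7c1=3.
Step 21. [r5c1∈{1}] r5c1 has the single candidate 1. So r5c1=1.
Step 22. [r4c5∈{7}] r4c5 has the single candidate 7. So r4c5=7.
Step 23. [r7c5∈{5}] r7c5's peers cover all but 5 ⇒ r7c5=5.
Step 24. [r3c3∈{4}] only 4 remains possible at r3c3, so r3c3=4.
Step 25. [r1c5∈{3}] r1c5 has the single candidate 3, so r1c5=3.
Step 26. [r5c6∈{6}] r5c6 has the single candidate 6. So r5c6=6.
Step 27. [r6c1∈{4}] r6c1's peers cover all but 4 ⇒ r6c1=4.
Step 28. [r9c7∈{4}] r9c7's peers cover all but 4 ⇒ r9c7=4.
Step 29. [r1c8∈{8}] r1c8's peers cover all but 8, so r1c8=8.
Step 30. [r3c4∈{1}] r3c4 is down to just 1, so r3c4=1.
Step 31. [r9c8∈{6}] r9c8 is down to just 6, so r9c8=6.
Step 32. [r2c4∈{7}] nothing but 7 survives at r2c4, so r2c4=7.
Step 33. [r2c1∈{9}] only 9 remains possible at r2c1 ⇒ r2c1=9.
Step 34. [r8c7∈{3}] r8c7 has the single candidate 3 ⇒ r8c7=3.
Step 35. [r8c8∈{5}] r8c8 has the single candidate 5 ⇒ r8c8=5.
Step 36. [r9c6∈{2}] nothing but 2 survives at r9c6 ⇒ r9c6=2.
Step 37. [r8c9∈{9}] r8c9 has the single candidate 9 ⇒ r8c9=9.
Step 38. [r3c6∈{5}] r3c6 has the single candidate 5 ⇒ r3c6=5.
Step 39. [r4c8∈{1}] r4c8 has the single candidate 1, so r4c8=1.
Step 40. [r7c2∈{8}] nothing but 8 survives at r7c2, so r7c2=8.
Step 41. [r2c2∈{2}] nothing but 2 survives at r2c2, so r2c2=2.

Answer: 7 1 5 4 3 9 6 8 2 / 9 2 3 7 6 8 1 4 5 / 8 6 4 1 2 5 9 3 7 / 6 5 2 9 7 3 8 1 4 / 1 9 8 5 4 6 2 7 3 / 4 3 7 2 8 1 5 9 6 / 3 8 9 6 5 4 7 2 1 / 2 4 6 8 1 7 3 5 9 / 5 7 1 3 9 2 4 6 8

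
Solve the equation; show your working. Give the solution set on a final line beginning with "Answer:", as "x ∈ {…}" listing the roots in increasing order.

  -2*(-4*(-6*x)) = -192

Step 1. [-2*(-4*(-6*x)) = -192] divide by the outer -2. So div: -4*(-6*x) = 96.
Step 2. [-4*(-6*x) = 96] divide by the outer -4 ⇒ div: -6*x = -24.
Step 3. [-6*x = -24] -6 out front; divide by -6. So div: x = 4.

Answer: x ∈ {4}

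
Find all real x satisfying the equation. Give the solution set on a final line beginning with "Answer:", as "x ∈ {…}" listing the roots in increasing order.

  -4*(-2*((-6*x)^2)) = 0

Step 1. [-4*(-2*((-6*x)^2)) = 0] LHS = -4·(…); ÷-4 both sides. So div: -2*((-6*x)^2) = 0.
Step 2. [-2*((-6*x)^2) = 0] divide by the outer -2. So div: (-6*x)^2 = 0.
Step 3. [(-6*x)^2 = 0] √ both sides: 0 ≥ 0 gives two branches, so sqrt: -6*x = 0.
Step 4. [-6*x = 0] divide by the outer -6, so div: x = 0.

Answer: x ∈ {0}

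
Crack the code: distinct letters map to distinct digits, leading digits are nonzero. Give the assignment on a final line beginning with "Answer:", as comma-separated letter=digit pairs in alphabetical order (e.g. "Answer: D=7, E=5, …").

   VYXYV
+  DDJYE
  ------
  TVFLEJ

Step 1. [col 1: V + E ≡ J (mod 10)] no forcing yet in column 1 (carry-in 0); E=5 is free and consistent — try it. So E=5.
Step 2. [col 1: V + E ≡ J (mod 10)] column 1 (V + E ≡ J (mod 10), carry-in 0) doesn't pin J yet; pick J=3 and continue, so J=3.
Step 3. [col 1: V + E ≡ J (mod 10)] column 1: given E=5, J=3, carry-in 0, and digits 3,5 already taken and all letters distinct, V+E≡J (mod 10) forces V=8. So V=8.
Step 4. [col 2: Y + Y ≡ E (mod 10)] several values work for Y in column 2 (Y + Y ≡ E (mod 10), carry-in 1); try Y=7, so Y=7.
Step 5. [T] the sum has 6 digits but both addends have 5; that extra leading digit T is the final carry, namely 1, so T=1.
Step 6. [col 3: X + J ≡ L (mod 10)] L=4 is one option consistent with column 3 (X + J ≡ L (mod 10), carry-in 1) — take it, so L=4.
Step 7. [col 3: X + J ≡ L (mod 10)] from column 3 (J=3, L=4, carry-in 1, digits 1,3,4,5,7,8 already taken and all letters distinct): X must equal 0. So X=0.
Step 8. [col 4: Y + D ≡ F (mod 10)] several values work for D in column 4 (Y + D ≡ F (mod 10), carry-in 0); try D=9. So D=9.
Step 9. [col 4: Y + D ≡ F (mod 10)] column 4 reads Y+D+carry(0)=F with Y=7, D=9; with digits 0,1,3,4,5,7,8,9 already taken and all letters distinct, the only value for F is 6, so F=6.

Answer: D=9, E=5, F=6, J=3, L=4, T=1, V=8, X=0, Y=7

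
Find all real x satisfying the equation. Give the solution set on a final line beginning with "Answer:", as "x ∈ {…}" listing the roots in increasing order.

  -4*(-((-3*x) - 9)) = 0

Step 1. [-4*(-((-3*x) - 9)) = 0] -4 out front; divide by -4, so div: -((-3*x) - 9) = 0.
Step 2. [-((-3*x) - 9) = 0] flip signs both sides, so neg: (-3*x) - 9 = 0.
Step 3. [(-3*x) - 9 = 0] peel the -9: add 9 from each side, so sub: -3*x = 9.
Step 4. [-3*x = 9] LHS = -3·(…); ÷-3 both sides ⇒ div: x = -3.

Answer: x ∈ {-3}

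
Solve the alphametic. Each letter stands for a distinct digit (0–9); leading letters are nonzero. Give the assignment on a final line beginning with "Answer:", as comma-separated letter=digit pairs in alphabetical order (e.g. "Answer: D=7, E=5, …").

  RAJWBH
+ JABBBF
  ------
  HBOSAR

Step 1. [col 1: H + F ≡ R (mod 10)] H=7 is one option consistent with column 1 (H + F ≡ R (mod 10), carry-in 0) — take it ⇒ H=7.
Step 2. [col 1: H + F ≡ R (mod 10)] no forcing yet in column 1 (carry-in 0); R=5 is free and consistent — try it ⇒ R=5.
Step 3. [col 1: H + F ≡ R (mod 10)] column 1 reads H+F+carry(0)=R with H=7, R=5; with digits 5,7 already taken and all letters distinct, the only value for F is 8. So F=8.
Step 4. [col 2: B + B ≡ A (mod 10)] no forcing yet in column 2 (carry-in 1); B=6 is free and consistent — try it ⇒ B=6.
Step 5. [col 2: B + B ≡ A (mod 10)] column 2 reads B+B+carry(1)=A with B=6; with digits 5,6,7,8 already taken and all letters distinct, the only value for A is 3. So A=3.
Step 6. [col 3: W + B ≡ S (mod 10)] several values work for S in column 3 (W + B ≡ S (mod 10), carry-in 1); try S=1, so S=1.
Step 7. [col 3: W + B ≡ S (mod 10)] in column 3 we have W+B≡S with carry-in 1; given B=6, S=1 and digits 1,3,5,6,7,8 already taken and all letters distinct, that pins W to 4. So W=4.
Step 8. [col 4: J + B ≡ O (mod 10)] from column 4 (B=6, carry-in 1, digits 1,3,4,5,6,7,8 already taken and all letters distinct): J must equal 2. So J=2.
Step 9. [col 4: J + B ≡ O (mod 10)] column 4 reads J+B+carry(1)=O with J=2, B=6; with digits 1,2,3,4,5,6,7,8 already taken and all letters distinct, the only value for O is 9, so O=9.

Answer: A=3, B=6, F=8, H=7, J=2, O=9, R=5, S=1, W=4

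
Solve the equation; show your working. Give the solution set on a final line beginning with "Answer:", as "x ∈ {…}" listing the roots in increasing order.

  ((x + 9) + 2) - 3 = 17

Step 1. [((x + 9) + 2) - 3 = 17] peel the -3: add 3 from each side, so sub: (x + 9) + 2 = 20.
Step 2. [(x + 9) + 2 = 20] +2 is outermost — subtract 2 both sides ⇒ sub: x + 9 = 18.
Step 3. [x + 9 = 18] 9 comes off first (subtract 9). So sub: x = 9.

Answer: x ∈ {9}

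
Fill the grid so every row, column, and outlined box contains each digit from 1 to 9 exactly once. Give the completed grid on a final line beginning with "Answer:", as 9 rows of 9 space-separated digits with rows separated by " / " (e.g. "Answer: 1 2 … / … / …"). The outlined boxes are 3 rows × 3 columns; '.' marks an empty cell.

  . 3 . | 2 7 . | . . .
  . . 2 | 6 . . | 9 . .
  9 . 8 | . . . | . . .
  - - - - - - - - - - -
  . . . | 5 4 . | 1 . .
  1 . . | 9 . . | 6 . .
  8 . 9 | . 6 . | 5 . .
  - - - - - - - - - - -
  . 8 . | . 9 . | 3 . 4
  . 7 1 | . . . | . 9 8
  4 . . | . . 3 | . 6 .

Step 1. [r9c3∈{5}] only 5 remains possible at r9c3, so r9c3=5.
Step 2. [r8c7∈{2}] nothing but 2 survives at r8c7, so r8c7=2.
Step 3. [r7c8∈{1,5,7}] across box 9, 5 lands solely at r7c8, so r7c8=5.
Step 4. [r9c9∈{1,7}] box 9 places 1 nowhere but r9c9. So r9c9=1.
Step 5. [r7c3∈{6}] only 6 remains possible at r7c3, so r7c3=6.
Step 6. [r1c3∈{4}] r1c3 is down to just 4. So r1c3=4.
Step 7. [r3c7∈{4,7}] 4 has one home in col 7: r3c7, so r3c7=4.
Step 8. [r2c6∈{1,4,5,8}] row 2 places 4 nowhere but r2c6 ⇒ r2c6=4.
Step 9. [r2c1∈{5,7}] in box 1, 7 fits only at r2c1. So r2c1=7.
Step 10. [r1c1∈{5,6}] across col 1, 5 lands solely at r1c1, so r1c1=5.
Step 11. [r3c2∈{1,6}] in box 1, 6 fits only at r3c2, so r3c2=6.
Step 12. [r4c2∈{2}] r4c2 has the single candidate 2. So r4c2=2.
Step 13. [r1c7∈{8}] nothing but 8 survives at r1c7. So r1c7=8.
Step 14. [r2c5∈{1,3,5,8}] 8 has one home in row 2: r2c5, so r2c5=8.
Step 15. [r3c5∈{1,3,5}] col 5 places 1 nowhere but r3c5 ⇒ r3c5=1.
Step 16. [r5c5∈{2,3}] 3 has one home in col 5: r5c5 ⇒ r5c5=3.
Step 17. [r5c3∈{7}] r5c3's peers cover all but 7, so r5c3=7.
Step 18. [r5c9∈{2}] r5c9's peers cover all but 2 ⇒ r5c9=2.
Step 19. [r4c3∈{3}] r4c3's peers cover all but 3, so r4c3=3.
Step 20. [r6c6∈{1,2,7}] across row 6, 2 lands solely at r6c6. So r6c6=2.
Step 21. [r3c4∈{3}] nothing but 3 survives at r3c4 ⇒ r3c4=3.
Step 22. [r6c4∈{1,7}] r6c4 is the only open cell in row 6 admitting 1, so r6c4=1.
Step 23. [r4c6∈{7,8}] box 5 places 7 nowhere but r4c6 ⇒ r4c6=7.
Step 24. [r2c9∈{3,5}] row 2 places 5 nowhere but r2c9 ⇒ r2c9=5.
Step 25. [r6c9∈{3,7}] 3 has one home in col 9: r6c9, so r6c9=3.
Step 26. [r6c8∈{4,7}] row 6 places 7 nowhere but r6c8, so r6c8=7.
Step 27. [r5c8∈{4,8}] 4 has one home in col 8: r5c8. So r5c8=4.
Step 28. [r3c6∈{5}] nothing but 5 survives at r3c6 ⇒ r3c6=5.
Step 29. [r2c8∈{1,3}] row 2 places 3 nowhere but r2c8 ⇒ r2c8=3.
Step 30. [r9c4∈{7,8}] 8 has one home in row 9: r9c4 ⇒ r9c4=8.
Step 31. [r8c4∈{4}] only 4 remains possible at r8c4. So r8c4=4.
Step 32. [r4c8∈{8}] nothing but 8 survives at r4c8, so r4c8=8.
Step 33. [r1c8∈{1}] r1c8's peers cover all but 1, so r1c8=1.
Step 34. [r1c6∈{9}] r1c6 is down to just 9 ⇒ r1c6=9.
Step 35. [r1c9∈{6}] r1c9 is down to just 6, so r1c9=6.
Step 36. [r3c9∈{7}] only 7 remains possible at r3c9, so r3c9=7.
Step 37. [r4c9∈{9}] r4c9's peers cover all but 9, so r4c9=9.
Step 38. [r5c2∈{5}] r5c2 is down to just 5 ⇒ r5c2=5.
Step 39. [r9c2∈{9}] r9c2 has the single candidate 9 ⇒ r9c2=9.
Step 40. [r7c4∈{7}] only 7 remains possible at r7c4 ⇒ r7c4=7.
Step 41. [r5c6∈{8}] only 8 remains possible at r5c6 ⇒ r5c6=8.
Step 42. [r2c2∈{1}] nothing but 1 survives at r2c2, so r2c2=1.
Step 43. [r7c1∈{2}] r7c1 is down to just 2 ⇒ r7c1=2.
Step 44. [r9c7∈{7}] only 7 remains possible at r9c7, so r9c7=7.
Step 45. [r3c8∈{2}] only 2 remains possible at r3c8. So r3c8=2.
Step 46. [r8c6∈{6}] r8c6's peers cover all but 6. So r8c6=6.
Step 47. [r9c5∈{2}] nothing but 2 survives at r9c5. So r9c5=2.
Step 48. [r8c1∈{3}] only 3 remains possible at r8c1, so r8c1=3.
Step 49. [r8c5∈{5}] only 5 remains possible at r8c5, so r8c5=5.
Step 50. [r7c6∈{1}] r7c6 is down to just 1. So r7c6=1.
Step 51. [r6c2∈{4}] nothing but 4 survives at r6c2, so r6c2=4.
Step 52. [r4c1∈{6}] r4c1 has the single candidate 6 ⇒ r4c1=6.

Answer: 5 3 4 2 7 9 8 1 6 / 7 1 2 6 8 4 9 3 5 / 9 6 8 3 1 5 4 2 7 / 6 2 3 5 4 7 1 8 9 / 1 5 7 9 3 8 6 4 2 / 8 4 9 1 6 2 5 7 3 / 2 8 6 7 9 1 3 5 4 / 3 7 1 4 5 6 2 9 8 / 4 9 5 8 2 3 7 6 1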